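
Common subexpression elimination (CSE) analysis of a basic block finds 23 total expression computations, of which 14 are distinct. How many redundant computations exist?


CSE count = total expressions - unique expressions
= 23 - 14 = 9

9


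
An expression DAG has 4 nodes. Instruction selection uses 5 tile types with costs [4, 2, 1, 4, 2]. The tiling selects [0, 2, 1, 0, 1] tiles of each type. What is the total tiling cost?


Total cost = sum(count_i * cost_i)
= 0*4 + 2*2 + 1*1 + 0*4 + 1*2
= 7

7


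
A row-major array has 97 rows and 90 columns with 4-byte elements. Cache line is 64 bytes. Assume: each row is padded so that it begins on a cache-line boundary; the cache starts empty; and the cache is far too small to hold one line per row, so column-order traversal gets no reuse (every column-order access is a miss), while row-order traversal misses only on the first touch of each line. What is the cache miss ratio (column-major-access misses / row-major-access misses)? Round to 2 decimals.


Each row occupies 90 * 4 = 360 bytes and starts on a line boundary, so it spans ceil(360 / 64) = 6 cache lines.
Row-major traversal misses (one per line touched): 97 * ceil(90 * 4 / 64) = 582
Column-major traversal misses (no reuse, every access misses): 97 * 90 = 8730
Ratio = 8730 / 582 = 15.0

15.0


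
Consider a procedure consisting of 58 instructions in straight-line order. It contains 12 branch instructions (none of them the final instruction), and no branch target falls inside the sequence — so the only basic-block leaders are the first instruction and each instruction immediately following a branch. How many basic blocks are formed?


With no in-sequence branch targets, the leaders are the first instruction plus the instruction after each branch.
Number of basic blocks = branches + 1
= 12 + 1 = 13

13


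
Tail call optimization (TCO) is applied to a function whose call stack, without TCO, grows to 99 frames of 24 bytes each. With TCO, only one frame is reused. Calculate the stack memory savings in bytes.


Without TCO: 99 * 24 = 2376 bytes
With TCO: reuse 1 frame = 24 bytes
Savings = 2376 - 24 = 2352

2352


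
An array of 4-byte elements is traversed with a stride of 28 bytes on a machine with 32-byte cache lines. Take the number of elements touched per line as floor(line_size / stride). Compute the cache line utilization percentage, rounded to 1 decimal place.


Elements per cache line = floor(32 / 28) = 1
Bytes used = 1 * 4 = 4
Utilization = 4 / 32 * 100 = 12.5%

12.5


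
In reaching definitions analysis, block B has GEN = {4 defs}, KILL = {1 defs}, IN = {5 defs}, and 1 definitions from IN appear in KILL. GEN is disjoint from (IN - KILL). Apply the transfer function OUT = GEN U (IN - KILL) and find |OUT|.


IN - KILL: 5 - 1 = 4 surviving definitions
OUT = GEN + surviving = 4 + 4 = 8

8


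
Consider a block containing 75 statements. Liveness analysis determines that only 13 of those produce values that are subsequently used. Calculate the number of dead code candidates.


Dead code = total statements - live definitions
= 75 - 13 = 62

62


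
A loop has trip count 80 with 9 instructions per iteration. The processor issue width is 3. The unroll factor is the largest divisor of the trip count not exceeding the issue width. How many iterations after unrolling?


Largest divisor of 80 <= 3 is 2
New iterations = 80 / 2 = 40

40


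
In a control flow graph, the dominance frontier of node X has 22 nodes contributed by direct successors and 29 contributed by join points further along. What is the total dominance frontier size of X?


DF(X) = direct successor contributions + join point contributions
= 22 + 29 = 51

51


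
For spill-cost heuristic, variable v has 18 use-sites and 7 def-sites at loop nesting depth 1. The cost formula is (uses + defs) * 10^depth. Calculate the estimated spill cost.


uses + defs = 18 + 7 = 25
10^1 = 10
Spill cost = 25 * 10 = 250

250


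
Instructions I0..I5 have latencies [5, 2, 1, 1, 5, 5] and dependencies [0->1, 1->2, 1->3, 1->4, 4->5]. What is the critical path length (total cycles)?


Compute longest path through dependency graph: dist(Ik) = max over predecessors of dist + latency(Ik).
dist(I0) = latency 5 = 5
dist(I1) = dist(I0) + 2 = 5 + 2 = 7
dist(I2) = dist(I1) + 1 = 7 + 1 = 8
dist(I3) = dist(I1) + 1 = 7 + 1 = 8
dist(I4) = dist(I1) + 5 = 7 + 5 = 12
dist(I5) = dist(I4) + 5 = 12 + 5 = 17
Critical path = max dist = 17

17


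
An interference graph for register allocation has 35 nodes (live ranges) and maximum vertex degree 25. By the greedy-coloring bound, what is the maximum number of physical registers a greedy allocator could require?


Greedy coloring never needs more than (max_degree + 1) colors: when coloring a vertex, at most max_degree neighbors are already colored.
Upper bound = 25 + 1 = 26

26


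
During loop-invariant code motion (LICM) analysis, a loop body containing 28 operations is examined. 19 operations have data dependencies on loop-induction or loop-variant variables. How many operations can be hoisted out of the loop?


Invariant candidates = total - loop-dependent
= 28 - 19 = 9

9


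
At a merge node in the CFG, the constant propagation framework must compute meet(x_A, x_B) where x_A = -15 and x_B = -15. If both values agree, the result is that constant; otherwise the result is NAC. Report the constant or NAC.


Meet operation: if both paths give the same constant, result is that constant; if they differ, result is NAC (not-a-constant).
Path A: -15, Path B: -15 -> equal
Result: constant -> -15

-15


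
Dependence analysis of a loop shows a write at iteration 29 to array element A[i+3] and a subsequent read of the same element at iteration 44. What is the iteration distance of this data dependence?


Distance = read iteration - write iteration
= 44 - 29 = 15

15


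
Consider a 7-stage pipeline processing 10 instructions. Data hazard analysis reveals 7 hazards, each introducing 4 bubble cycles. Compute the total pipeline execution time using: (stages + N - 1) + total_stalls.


Base cycles = 7 + 10 - 1 = 16
Total stalls = 7 * 4 = 28
Total = 16 + 28 = 44

44


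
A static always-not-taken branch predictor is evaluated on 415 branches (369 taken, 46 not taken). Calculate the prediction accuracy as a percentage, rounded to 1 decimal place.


Predictor: always-not-taken
Correct predictions = 46
Accuracy = 46 / 415 * 100 = 11.1%

11.1


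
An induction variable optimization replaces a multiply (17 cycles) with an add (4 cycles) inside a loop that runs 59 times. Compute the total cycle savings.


Per-iteration saving = 17 - 4 = 13
Total saved = 59 * 13 = 767

767


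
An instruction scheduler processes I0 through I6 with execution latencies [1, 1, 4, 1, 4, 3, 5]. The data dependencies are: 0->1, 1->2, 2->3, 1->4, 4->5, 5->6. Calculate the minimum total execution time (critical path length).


Compute longest path through dependency graph: dist(Ik) = max over predecessors of dist + latency(Ik).
dist(I0) = latency 1 = 1
dist(I1) = dist(I0) + 1 = 1 + 1 = 2
dist(I2) = dist(I1) + 4 = 2 + 4 = 6
dist(I3) = dist(I2) + 1 = 6 + 1 = 7
dist(I4) = dist(I1) + 4 = 2 + 4 = 6
dist(I5) = dist(I4) + 3 = 6 + 3 = 9
dist(I6) = dist(I5) + 5 = 9 + 5 = 14
Critical path = max dist = 14

14


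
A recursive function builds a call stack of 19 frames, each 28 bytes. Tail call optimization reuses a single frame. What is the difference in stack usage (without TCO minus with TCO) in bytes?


Without TCO: 19 * 28 = 532 bytes
With TCO: reuse 1 frame = 28 bytes
Savings = 532 - 28 = 504

504


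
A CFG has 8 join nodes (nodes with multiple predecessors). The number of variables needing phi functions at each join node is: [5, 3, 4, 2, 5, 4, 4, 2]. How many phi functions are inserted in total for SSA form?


Total phi functions = sum of phi functions at each join node
= 5 + 3 + 4 + 2 + 5 + 4 + 4 + 2 = 29

29


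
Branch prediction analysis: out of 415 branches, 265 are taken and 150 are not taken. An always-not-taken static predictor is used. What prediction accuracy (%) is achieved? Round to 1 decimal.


Predictor: always-not-taken
Correct predictions = 150
Accuracy = 150 / 415 * 100 = 36.1%

36.1


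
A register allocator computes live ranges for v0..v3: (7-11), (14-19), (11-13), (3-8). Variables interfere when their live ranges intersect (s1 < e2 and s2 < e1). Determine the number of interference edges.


Check all pairs for overlapping intervals.
Two intervals (s1,e1) and (s2,e2) overlap if s1 < e2 and s2 < e1.
v0 (7-11) vs v1..v3: overlaps v3 -> 1
v1 (14-19) vs v2..v3: overlaps none -> 0
v2 (11-13) vs v3: overlaps none -> 0
Total overlapping pairs = 1 + 0 + 0 = 1

1


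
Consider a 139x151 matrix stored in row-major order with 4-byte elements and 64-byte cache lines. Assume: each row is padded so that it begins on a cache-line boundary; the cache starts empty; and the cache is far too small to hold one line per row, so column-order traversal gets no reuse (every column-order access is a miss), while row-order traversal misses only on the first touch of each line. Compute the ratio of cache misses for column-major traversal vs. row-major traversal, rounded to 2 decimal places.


Each row occupies 151 * 4 = 604 bytes and starts on a line boundary, so it spans ceil(604 / 64) = 10 cache lines.
Row-major traversal misses (one per line touched): 139 * ceil(151 * 4 / 64) = 1390
Column-major traversal misses (no reuse, every access misses): 139 * 151 = 20989
Ratio = 20989 / 1390 = 15.1

15.1


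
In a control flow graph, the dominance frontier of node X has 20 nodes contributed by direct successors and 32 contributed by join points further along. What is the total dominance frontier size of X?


DF(X) = direct successor contributions + join point contributions
= 20 + 32 = 52

52


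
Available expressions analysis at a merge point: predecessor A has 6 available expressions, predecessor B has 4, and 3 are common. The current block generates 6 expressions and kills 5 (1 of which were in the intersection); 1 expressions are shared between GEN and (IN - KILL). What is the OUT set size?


IN = intersection of predecessors = 3
IN - KILL = 3 - 1 = 2
|OUT| = |GEN| + |IN - KILL| - |GEN ∩ (IN - KILL)| = 6 + 2 - 1 = 7

7


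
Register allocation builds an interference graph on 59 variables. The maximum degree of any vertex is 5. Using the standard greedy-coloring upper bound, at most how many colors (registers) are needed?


Greedy coloring never needs more than (max_degree + 1) colors: when coloring a vertex, at most max_degree neighbors are already colored.
Upper bound = 5 + 1 = 6

6


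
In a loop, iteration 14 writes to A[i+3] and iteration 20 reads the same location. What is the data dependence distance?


Distance = read iteration - write iteration
= 20 - 14 = 6

6


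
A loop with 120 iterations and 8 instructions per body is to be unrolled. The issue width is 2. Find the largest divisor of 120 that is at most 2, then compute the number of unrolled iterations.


Largest divisor of 120 <= 2 is 2
New iterations = 120 / 2 = 60

60


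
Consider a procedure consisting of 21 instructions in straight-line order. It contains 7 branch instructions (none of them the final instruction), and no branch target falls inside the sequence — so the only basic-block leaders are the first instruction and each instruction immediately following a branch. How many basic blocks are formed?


With no in-sequence branch targets, the leaders are the first instruction plus the instruction after each branch.
Number of basic blocks = branches + 1
= 7 + 1 = 8

8


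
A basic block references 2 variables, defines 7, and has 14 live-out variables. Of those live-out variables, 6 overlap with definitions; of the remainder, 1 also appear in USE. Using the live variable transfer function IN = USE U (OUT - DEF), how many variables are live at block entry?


OUT - DEF: 14 - 6 = 8
|IN| = |USE| + |OUT - DEF| - |USE ∩ (OUT - DEF)| = 2 + 8 - 1 = 9

9


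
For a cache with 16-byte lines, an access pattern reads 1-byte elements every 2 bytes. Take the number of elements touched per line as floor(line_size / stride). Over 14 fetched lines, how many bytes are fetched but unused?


Elements per line = floor(16 / 2) = 8
Bytes used per line = 8 * 1 = 8
Wasted per line = 16 - 8 = 8
Total wasted = 8 * 14 = 112

112


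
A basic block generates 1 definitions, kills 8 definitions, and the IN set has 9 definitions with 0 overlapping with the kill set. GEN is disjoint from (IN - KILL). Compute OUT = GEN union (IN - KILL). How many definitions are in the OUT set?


IN - KILL: 9 - 0 = 9 surviving definitions
OUT = GEN + surviving = 1 + 9 = 10

10


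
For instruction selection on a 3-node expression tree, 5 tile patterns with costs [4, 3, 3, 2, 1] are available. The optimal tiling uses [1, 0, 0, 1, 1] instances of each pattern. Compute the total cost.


Total cost = sum(count_i * cost_i)
= 1*4 + 0*3 + 0*3 + 1*2 + 1*1
= 7

7


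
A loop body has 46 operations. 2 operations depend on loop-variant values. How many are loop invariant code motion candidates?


Invariant candidates = total - loop-dependent
= 46 - 2 = 44

44


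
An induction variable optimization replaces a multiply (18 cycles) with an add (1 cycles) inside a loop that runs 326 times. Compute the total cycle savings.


Per-iteration saving = 18 - 1 = 17
Total saved = 326 * 17 = 5542

5542


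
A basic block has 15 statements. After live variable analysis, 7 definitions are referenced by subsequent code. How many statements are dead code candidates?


Dead code = total statements - live definitions
= 15 - 7 = 8

8


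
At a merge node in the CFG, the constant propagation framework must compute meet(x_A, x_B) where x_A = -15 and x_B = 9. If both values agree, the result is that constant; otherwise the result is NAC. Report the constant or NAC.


Meet operation: if both paths give the same constant, result is that constant; if they differ, result is NAC (not-a-constant).
Path A: -15, Path B: 9 -> differ
Result: not-a-constant -> NAC

NAC


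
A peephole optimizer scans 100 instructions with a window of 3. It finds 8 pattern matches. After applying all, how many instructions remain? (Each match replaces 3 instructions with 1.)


Each match removes 2 instructions.
Total removed = 8 * 2 = 16
Remaining = 100 - 16 = 84

84


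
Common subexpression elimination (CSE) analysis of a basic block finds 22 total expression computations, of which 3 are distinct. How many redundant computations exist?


CSE count = total expressions - unique expressions
= 22 - 3 = 19

19


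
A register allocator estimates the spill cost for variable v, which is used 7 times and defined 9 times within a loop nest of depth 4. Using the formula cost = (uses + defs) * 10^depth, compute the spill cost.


uses + defs = 7 + 9 = 16
10^4 = 10000
Spill cost = 16 * 10000 = 160000

160000


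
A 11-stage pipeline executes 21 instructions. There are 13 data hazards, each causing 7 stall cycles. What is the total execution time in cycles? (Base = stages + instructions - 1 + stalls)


Base cycles = 11 + 21 - 1 = 31
Total stalls = 13 * 7 = 91
Total = 31 + 91 = 122

122


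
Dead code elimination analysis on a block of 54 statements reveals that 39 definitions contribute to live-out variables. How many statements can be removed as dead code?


Dead code = total statements - live definitions
= 54 - 39 = 15

15


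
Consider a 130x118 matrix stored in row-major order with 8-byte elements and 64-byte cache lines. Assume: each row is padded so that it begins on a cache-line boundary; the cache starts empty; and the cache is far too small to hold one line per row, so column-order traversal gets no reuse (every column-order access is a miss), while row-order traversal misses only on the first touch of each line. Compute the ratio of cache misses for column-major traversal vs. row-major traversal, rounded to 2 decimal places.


Each row occupies 118 * 8 = 944 bytes and starts on a line boundary, so it spans ceil(944 / 64) = 15 cache lines.
Row-major traversal misses (one per line touched): 130 * ceil(118 * 8 / 64) = 1950
Column-major traversal misses (no reuse, every access misses): 130 * 118 = 15340
Ratio = 15340 / 1950 = 7.87

7.87


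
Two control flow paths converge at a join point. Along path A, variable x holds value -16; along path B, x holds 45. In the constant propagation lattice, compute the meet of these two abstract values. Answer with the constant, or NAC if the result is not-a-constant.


Meet operation: if both paths give the same constant, result is that constant; if they differ, result is NAC (not-a-constant).
Path A: -16, Path B: 45 -> differ
Result: not-a-constant -> NAC

NAC


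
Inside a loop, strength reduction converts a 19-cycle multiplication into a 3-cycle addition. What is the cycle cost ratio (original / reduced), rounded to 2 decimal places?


Ratio = mult_cost / add_cost = 19 / 3 = 6.33

6.33


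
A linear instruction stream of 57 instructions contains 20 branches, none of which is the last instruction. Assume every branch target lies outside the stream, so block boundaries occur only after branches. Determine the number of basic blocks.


With no in-sequence branch targets, the leaders are the first instruction plus the instruction after each branch.
Number of basic blocks = branches + 1
= 20 + 1 = 21

21


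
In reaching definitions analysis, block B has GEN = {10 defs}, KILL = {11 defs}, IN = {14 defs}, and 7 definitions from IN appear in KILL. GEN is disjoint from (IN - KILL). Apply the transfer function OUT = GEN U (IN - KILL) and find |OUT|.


IN - KILL: 14 - 7 = 7 surviving definitions
OUT = GEN + surviving = 10 + 7 = 17

17


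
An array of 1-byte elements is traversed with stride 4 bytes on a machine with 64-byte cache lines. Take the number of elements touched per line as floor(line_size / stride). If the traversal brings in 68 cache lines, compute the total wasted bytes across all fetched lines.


Elements per line = floor(64 / 4) = 16
Bytes used per line = 16 * 1 = 16
Wasted per line = 64 - 16 = 48
Total wasted = 48 * 68 = 3264

3264


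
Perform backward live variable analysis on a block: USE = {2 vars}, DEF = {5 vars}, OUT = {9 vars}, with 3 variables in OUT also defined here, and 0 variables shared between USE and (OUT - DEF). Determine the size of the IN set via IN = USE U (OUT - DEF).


OUT - DEF: 9 - 3 = 6
|IN| = |USE| + |OUT - DEF| - |USE ∩ (OUT - DEF)| = 2 + 6 - 0 = 8

8


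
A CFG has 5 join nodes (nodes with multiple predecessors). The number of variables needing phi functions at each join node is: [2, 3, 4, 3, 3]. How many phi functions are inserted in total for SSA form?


Total phi functions = sum of phi functions at each join node
= 2 + 3 + 4 + 3 + 3 = 15

15


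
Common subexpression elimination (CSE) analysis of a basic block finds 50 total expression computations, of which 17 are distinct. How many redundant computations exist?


CSE count = total expressions - unique expressions
= 50 - 17 = 33

33


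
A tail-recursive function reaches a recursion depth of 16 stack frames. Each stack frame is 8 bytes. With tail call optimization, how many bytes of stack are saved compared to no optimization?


Without TCO: 16 * 8 = 128 bytes
With TCO: reuse 1 frame = 8 bytes
Savings = 128 - 8 = 120

120


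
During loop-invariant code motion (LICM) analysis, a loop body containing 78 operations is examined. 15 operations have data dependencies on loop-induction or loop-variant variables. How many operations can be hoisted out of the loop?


Invariant candidates = total - loop-dependent
= 78 - 15 = 63

63


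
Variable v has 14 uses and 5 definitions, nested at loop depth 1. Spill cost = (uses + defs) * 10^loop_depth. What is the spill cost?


uses + defs = 14 + 5 = 19
10^1 = 10
Spill cost = 19 * 10 = 190

190


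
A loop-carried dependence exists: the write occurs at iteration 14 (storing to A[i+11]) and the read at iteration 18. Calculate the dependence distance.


Distance = read iteration - write iteration
= 18 - 14 = 4

4


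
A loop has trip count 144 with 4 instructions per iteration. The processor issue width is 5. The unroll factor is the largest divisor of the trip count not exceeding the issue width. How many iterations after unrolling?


Largest divisor of 144 <= 5 is 4
New iterations = 144 / 4 = 36

36


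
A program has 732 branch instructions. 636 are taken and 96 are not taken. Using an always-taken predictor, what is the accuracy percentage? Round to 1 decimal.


Predictor: always-taken
Correct predictions = 636
Accuracy = 636 / 732 * 100 = 86.9%

86.9


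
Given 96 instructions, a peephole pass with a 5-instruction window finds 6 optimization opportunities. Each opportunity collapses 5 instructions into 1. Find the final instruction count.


Each match removes 4 instructions.
Total removed = 6 * 4 = 24
Remaining = 96 - 24 = 72

72


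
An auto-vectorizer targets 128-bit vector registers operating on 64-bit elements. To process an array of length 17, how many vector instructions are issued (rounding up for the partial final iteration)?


Width = 128 / 64 = 2 elements per vector op
Iterations = ceil(17 / 2) = 9

9


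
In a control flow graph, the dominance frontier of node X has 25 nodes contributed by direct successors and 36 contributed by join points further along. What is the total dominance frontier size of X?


DF(X) = direct successor contributions + join point contributions
= 25 + 36 = 61

61


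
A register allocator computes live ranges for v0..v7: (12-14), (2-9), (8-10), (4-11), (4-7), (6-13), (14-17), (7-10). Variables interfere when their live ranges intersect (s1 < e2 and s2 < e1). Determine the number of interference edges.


Check all pairs for overlapping intervals.
Two intervals (s1,e1) and (s2,e2) overlap if s1 < e2 and s2 < e1.
v0 (12-14) vs v1..v7: overlaps v5 -> 1
v1 (2-9) vs v2..v7: overlaps v2, v3, v4, v5, v7 -> 5
v2 (8-10) vs v3..v7: overlaps v3, v5, v7 -> 3
v3 (4-11) vs v4..v7: overlaps v4, v5, v7 -> 3
v4 (4-7) vs v5..v7: overlaps v5 -> 1
v5 (6-13) vs v6..v7: overlaps v7 -> 1
v6 (14-17) vs v7: overlaps none -> 0
Total overlapping pairs = 1 + 5 + 3 + 3 + 1 + 1 + 0 = 14

14


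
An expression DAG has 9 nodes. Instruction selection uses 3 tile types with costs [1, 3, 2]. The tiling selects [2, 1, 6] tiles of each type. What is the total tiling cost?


Total cost = sum(count_i * cost_i)
= 2*1 + 1*3 + 6*2
= 17

17


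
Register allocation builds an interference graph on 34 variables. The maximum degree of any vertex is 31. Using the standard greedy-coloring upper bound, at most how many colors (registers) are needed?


Greedy coloring never needs more than (max_degree + 1) colors: when coloring a vertex, at most max_degree neighbors are already colored.
Upper bound = 31 + 1 = 32

32


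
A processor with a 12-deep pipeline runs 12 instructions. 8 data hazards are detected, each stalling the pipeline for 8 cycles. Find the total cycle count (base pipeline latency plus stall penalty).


Base cycles = 12 + 12 - 1 = 23
Total stalls = 8 * 8 = 64
Total = 23 + 64 = 87

87


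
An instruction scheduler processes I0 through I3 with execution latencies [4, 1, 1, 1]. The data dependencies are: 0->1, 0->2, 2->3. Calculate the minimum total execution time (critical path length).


Compute longest path through dependency graph: dist(Ik) = max over predecessors of dist + latency(Ik).
dist(I0) = latency 4 = 4
dist(I1) = dist(I0) + 1 = 4 + 1 = 5
dist(I2) = dist(I0) + 1 = 4 + 1 = 5
dist(I3) = dist(I2) + 1 = 5 + 1 = 6
Critical path = max dist = 6

6


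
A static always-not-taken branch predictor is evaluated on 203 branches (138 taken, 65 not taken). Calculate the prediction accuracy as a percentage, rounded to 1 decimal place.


Predictor: always-not-taken
Correct predictions = 65
Accuracy = 65 / 203 * 100 = 32.0%

32.0


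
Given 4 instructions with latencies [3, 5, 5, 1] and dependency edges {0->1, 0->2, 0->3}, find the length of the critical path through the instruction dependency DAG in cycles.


Compute longest path through dependency graph: dist(Ik) = max over predecessors of dist + latency(Ik).
dist(I0) = latency 3 = 3
dist(I1) = dist(I0) + 5 = 3 + 5 = 8
dist(I2) = dist(I0) + 5 = 3 + 5 = 8
dist(I3) = dist(I0) + 1 = 3 + 1 = 4
Critical path = max dist = 8

8


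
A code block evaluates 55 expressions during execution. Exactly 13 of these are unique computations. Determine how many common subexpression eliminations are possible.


CSE count = total expressions - unique expressions
= 55 - 13 = 42

42


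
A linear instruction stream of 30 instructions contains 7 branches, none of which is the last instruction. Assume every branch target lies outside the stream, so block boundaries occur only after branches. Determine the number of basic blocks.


With no in-sequence branch targets, the leaders are the first instruction plus the instruction after each branch.
Number of basic blocks = branches + 1
= 7 + 1 = 8

8


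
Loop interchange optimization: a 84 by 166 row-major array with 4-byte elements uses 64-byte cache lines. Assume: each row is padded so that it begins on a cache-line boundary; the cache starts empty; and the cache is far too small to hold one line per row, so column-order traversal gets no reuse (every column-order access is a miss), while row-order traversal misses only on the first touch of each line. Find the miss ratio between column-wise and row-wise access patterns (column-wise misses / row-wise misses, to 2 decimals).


Each row occupies 166 * 4 = 664 bytes and starts on a line boundary, so it spans ceil(664 / 64) = 11 cache lines.
Row-major traversal misses (one per line touched): 84 * ceil(166 * 4 / 64) = 924
Column-major traversal misses (no reuse, every access misses): 84 * 166 = 13944
Ratio = 13944 / 924 = 15.09

15.09


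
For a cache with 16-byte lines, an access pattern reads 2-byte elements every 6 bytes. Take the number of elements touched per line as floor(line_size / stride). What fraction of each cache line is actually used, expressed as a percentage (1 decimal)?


Elements per cache line = floor(16 / 6) = 2
Bytes used = 2 * 2 = 4
Utilization = 4 / 16 * 100 = 25.0%

25.0


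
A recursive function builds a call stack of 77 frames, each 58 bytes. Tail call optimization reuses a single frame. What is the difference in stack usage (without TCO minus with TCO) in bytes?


Without TCO: 77 * 58 = 4466 bytes
With TCO: reuse 1 frame = 58 bytes
Savings = 4466 - 58 = 4408

4408


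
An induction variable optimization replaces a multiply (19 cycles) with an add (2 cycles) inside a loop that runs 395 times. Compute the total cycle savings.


Per-iteration saving = 19 - 2 = 17
Total saved = 395 * 17 = 6715

6715


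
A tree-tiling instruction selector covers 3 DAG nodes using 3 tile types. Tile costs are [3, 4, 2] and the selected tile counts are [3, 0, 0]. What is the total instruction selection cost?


Total cost = sum(count_i * cost_i)
= 3*3 + 0*4 + 0*2
= 9

9


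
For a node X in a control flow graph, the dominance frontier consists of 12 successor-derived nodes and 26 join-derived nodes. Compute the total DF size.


DF(X) = direct successor contributions + join point contributions
= 12 + 26 = 38

38


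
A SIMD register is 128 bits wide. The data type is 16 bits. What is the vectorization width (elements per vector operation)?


Width = SIMD bits / data type bits
= 128 / 16 = 8

8


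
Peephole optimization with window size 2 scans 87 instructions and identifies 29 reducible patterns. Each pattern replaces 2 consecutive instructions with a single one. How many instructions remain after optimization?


Each match removes 1 instructions.
Total removed = 29 * 1 = 29
Remaining = 87 - 29 = 58

58


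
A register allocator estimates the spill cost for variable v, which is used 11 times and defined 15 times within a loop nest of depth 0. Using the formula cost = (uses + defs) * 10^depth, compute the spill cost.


uses + defs = 11 + 15 = 26
10^0 = 1
Spill cost = 26 * 1 = 26

26


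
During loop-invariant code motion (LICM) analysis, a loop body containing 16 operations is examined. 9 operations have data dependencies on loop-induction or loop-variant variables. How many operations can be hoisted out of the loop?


Invariant candidates = total - loop-dependent
= 16 - 9 = 7

7


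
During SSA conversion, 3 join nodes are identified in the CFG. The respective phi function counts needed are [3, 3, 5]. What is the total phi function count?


Total phi functions = sum of phi functions at each join node
= 3 + 3 + 5 = 11

11


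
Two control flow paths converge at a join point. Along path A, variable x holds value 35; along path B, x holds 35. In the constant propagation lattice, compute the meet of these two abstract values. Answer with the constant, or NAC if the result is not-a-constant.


Meet operation: if both paths give the same constant, result is that constant; if they differ, result is NAC (not-a-constant).
Path A: 35, Path B: 35 -> equal
Result: constant -> 35

35


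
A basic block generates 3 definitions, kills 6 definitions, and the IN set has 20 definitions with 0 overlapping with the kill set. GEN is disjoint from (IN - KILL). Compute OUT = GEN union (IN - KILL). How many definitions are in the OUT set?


IN - KILL: 20 - 0 = 20 surviving definitions
OUT = GEN + surviving = 3 + 20 = 23

23


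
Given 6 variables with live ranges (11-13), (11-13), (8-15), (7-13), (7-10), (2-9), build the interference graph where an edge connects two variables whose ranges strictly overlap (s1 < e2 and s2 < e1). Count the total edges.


Check all pairs for overlapping intervals.
Two intervals (s1,e1) and (s2,e2) overlap if s1 < e2 and s2 < e1.
v0 (11-13) vs v1..v5: overlaps v1, v2, v3 -> 3
v1 (11-13) vs v2..v5: overlaps v2, v3 -> 2
v2 (8-15) vs v3..v5: overlaps v3, v4, v5 -> 3
v3 (7-13) vs v4..v5: overlaps v4, v5 -> 2
v4 (7-10) vs v5: overlaps v5 -> 1
Total overlapping pairs = 3 + 2 + 3 + 2 + 1 = 11

11


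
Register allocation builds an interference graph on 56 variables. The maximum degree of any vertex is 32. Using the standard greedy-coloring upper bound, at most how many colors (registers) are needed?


Greedy coloring never needs more than (max_degree + 1) colors: when coloring a vertex, at most max_degree neighbors are already colored.
Upper bound = 32 + 1 = 33

33


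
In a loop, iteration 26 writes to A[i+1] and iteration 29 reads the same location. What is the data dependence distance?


Distance = read iteration - write iteration
= 29 - 26 = 3

3


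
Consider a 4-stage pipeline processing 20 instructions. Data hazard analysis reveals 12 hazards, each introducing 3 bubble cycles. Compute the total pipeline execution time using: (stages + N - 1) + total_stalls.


Base cycles = 4 + 20 - 1 = 23
Total stalls = 12 * 3 = 36
Total = 23 + 36 = 59

59


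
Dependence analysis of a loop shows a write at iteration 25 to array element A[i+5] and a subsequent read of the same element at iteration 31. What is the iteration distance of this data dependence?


Distance = read iteration - write iteration
= 31 - 25 = 6

6


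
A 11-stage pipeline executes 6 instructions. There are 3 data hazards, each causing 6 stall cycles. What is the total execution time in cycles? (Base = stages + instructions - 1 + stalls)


Base cycles = 11 + 6 - 1 = 16
Total stalls = 3 * 6 = 18
Total = 16 + 18 = 34

34


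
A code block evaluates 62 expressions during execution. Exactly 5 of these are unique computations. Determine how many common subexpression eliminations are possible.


CSE count = total expressions - unique expressions
= 62 - 5 = 57

57


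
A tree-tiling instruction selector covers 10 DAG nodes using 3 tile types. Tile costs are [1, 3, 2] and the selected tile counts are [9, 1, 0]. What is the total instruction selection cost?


Total cost = sum(count_i * cost_i)
= 9*1 + 1*3 + 0*2
= 12

12


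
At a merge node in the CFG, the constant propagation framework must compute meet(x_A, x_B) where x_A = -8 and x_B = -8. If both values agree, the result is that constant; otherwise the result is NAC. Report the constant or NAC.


Meet operation: if both paths give the same constant, result is that constant; if they differ, result is NAC (not-a-constant).
Path A: -8, Path B: -8 -> equal
Result: constant -> -8

-8


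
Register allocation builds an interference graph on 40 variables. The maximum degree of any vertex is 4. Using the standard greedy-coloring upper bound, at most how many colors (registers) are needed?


Greedy coloring never needs more than (max_degree + 1) colors: when coloring a vertex, at most max_degree neighbors are already colored.
Upper bound = 4 + 1 = 5

5


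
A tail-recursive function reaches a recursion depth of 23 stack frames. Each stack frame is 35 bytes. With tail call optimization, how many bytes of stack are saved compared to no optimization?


Without TCO: 23 * 35 = 805 bytes
With TCO: reuse 1 frame = 35 bytes
Savings = 805 - 35 = 770

770


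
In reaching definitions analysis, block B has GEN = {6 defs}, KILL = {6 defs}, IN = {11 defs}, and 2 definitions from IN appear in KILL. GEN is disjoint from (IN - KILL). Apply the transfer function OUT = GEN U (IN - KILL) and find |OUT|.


IN - KILL: 11 - 2 = 9 surviving definitions
OUT = GEN + surviving = 6 + 9 = 15

15


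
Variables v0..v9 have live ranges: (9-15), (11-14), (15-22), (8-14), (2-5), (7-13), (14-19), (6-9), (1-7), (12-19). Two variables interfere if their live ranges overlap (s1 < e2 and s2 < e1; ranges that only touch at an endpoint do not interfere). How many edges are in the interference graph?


Check all pairs for overlapping intervals.
Two intervals (s1,e1) and (s2,e2) overlap if s1 < e2 and s2 < e1.
v0 (9-15) vs v1..v9: overlaps v1, v3, v5, v6, v9 -> 5
v1 (11-14) vs v2..v9: overlaps v3, v5, v9 -> 3
v2 (15-22) vs v3..v9: overlaps v6, v9 -> 2
v3 (8-14) vs v4..v9: overlaps v5, v7, v9 -> 3
v4 (2-5) vs v5..v9: overlaps v8 -> 1
v5 (7-13) vs v6..v9: overlaps v7, v9 -> 2
v6 (14-19) vs v7..v9: overlaps v9 -> 1
v7 (6-9) vs v8..v9: overlaps v8 -> 1
v8 (1-7) vs v9: overlaps none -> 0
Total overlapping pairs = 5 + 3 + 2 + 3 + 1 + 2 + 1 + 1 + 0 = 18

18


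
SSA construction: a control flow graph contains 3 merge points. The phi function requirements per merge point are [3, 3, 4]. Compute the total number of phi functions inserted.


Total phi functions = sum of phi functions at each join node
= 3 + 3 + 4 = 10

10


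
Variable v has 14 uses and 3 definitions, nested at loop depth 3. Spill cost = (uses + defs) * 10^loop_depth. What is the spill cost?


uses + defs = 14 + 3 = 17
10^3 = 1000
Spill cost = 17 * 1000 = 17000

17000


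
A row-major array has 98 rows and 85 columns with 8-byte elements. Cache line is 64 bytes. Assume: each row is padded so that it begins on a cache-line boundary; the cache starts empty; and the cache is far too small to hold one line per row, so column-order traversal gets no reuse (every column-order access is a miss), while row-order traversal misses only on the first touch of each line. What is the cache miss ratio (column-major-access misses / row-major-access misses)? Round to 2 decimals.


Each row occupies 85 * 8 = 680 bytes and starts on a line boundary, so it spans ceil(680 / 64) = 11 cache lines.
Row-major traversal misses (one per line touched): 98 * ceil(85 * 8 / 64) = 1078
Column-major traversal misses (no reuse, every access misses): 98 * 85 = 8330
Ratio = 8330 / 1078 = 7.73

7.73


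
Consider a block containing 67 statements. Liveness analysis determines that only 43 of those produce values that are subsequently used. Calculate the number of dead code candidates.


Dead code = total statements - live definitions
= 67 - 43 = 24

24


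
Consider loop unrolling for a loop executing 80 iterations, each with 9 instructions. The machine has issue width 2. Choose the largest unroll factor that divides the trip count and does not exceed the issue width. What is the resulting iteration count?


Largest divisor of 80 <= 2 is 2
New iterations = 80 / 2 = 40

40


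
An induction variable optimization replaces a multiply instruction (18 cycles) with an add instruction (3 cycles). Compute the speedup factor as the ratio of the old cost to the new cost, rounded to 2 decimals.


Ratio = mult_cost / add_cost = 18 / 3 = 6.0

6.0


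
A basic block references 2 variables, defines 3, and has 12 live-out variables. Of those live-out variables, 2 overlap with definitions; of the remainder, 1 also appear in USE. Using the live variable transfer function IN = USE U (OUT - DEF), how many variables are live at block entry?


OUT - DEF: 12 - 2 = 10
|IN| = |USE| + |OUT - DEF| - |USE ∩ (OUT - DEF)| = 2 + 10 - 1 = 11

11


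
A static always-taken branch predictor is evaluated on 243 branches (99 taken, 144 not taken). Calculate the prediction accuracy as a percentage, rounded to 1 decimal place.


Predictor: always-taken
Correct predictions = 99
Accuracy = 99 / 243 * 100 = 40.7%

40.7


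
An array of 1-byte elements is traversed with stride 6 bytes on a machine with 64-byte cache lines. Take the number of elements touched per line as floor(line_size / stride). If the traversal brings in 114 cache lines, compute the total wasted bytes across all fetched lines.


Elements per line = floor(64 / 6) = 10
Bytes used per line = 10 * 1 = 10
Wasted per line = 64 - 10 = 54
Total wasted = 54 * 114 = 6156

6156


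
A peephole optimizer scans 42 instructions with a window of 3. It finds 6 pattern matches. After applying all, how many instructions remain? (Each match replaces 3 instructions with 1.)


Each match removes 2 instructions.
Total removed = 6 * 2 = 12
Remaining = 42 - 12 = 30

30


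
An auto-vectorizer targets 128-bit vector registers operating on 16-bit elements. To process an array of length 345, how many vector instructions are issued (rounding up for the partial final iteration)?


Width = 128 / 16 = 8 elements per vector op
Iterations = ceil(345 / 8) = 44

44


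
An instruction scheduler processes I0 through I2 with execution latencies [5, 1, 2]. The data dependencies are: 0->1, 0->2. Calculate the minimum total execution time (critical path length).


Compute longest path through dependency graph: dist(Ik) = max over predecessors of dist + latency(Ik).
dist(I0) = latency 5 = 5
dist(I1) = dist(I0) + 1 = 5 + 1 = 6
dist(I2) = dist(I0) + 2 = 5 + 2 = 7
Critical path = max dist = 7

7


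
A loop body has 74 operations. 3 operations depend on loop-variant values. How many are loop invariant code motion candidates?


Invariant candidates = total - loop-dependent
= 74 - 3 = 71

71


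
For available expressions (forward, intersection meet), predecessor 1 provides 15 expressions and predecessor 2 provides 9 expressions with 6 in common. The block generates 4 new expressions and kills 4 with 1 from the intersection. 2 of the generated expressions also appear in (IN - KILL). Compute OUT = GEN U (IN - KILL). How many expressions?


IN = intersection of predecessors = 6
IN - KILL = 6 - 1 = 5
|OUT| = |GEN| + |IN - KILL| - |GEN ∩ (IN - KILL)| = 4 + 5 - 2 = 7

7


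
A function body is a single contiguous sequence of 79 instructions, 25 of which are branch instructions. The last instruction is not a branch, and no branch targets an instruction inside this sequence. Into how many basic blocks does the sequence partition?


With no in-sequence branch targets, the leaders are the first instruction plus the instruction after each branch.
Number of basic blocks = branches + 1
= 25 + 1 = 26

26


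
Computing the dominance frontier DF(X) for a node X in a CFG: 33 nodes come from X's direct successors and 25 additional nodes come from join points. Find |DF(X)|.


DF(X) = direct successor contributions + join point contributions
= 33 + 25 = 58

58
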